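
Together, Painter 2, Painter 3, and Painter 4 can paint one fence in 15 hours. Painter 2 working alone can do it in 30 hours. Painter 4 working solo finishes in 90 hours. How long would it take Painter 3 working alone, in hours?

45 hours

Combined rate is 1/15 per hour.
Known contribution: 1/30 + 1/90 = (3 + 1)/90 = 4/90 = 2/45 per hour.
So Painter 3's rate is 1/15 − 2/45 = 1/45, meaning 45 hours alone.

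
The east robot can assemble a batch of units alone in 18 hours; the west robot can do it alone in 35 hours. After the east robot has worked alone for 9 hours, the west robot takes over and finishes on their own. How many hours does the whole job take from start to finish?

53/2 hours

In 9 hours the east robot does 9/18 = 1/2 of the job, leaving 1/2.
The west robot works at 1/35 per hour, so finishing takes 1/2 ÷ 1/35 = 35/2 hours.
Total time = 9 + 35/2 = 53/2 hours.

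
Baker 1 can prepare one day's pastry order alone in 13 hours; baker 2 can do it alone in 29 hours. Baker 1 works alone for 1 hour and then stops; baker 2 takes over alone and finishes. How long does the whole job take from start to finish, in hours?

In 1 hour baker 1 does 1/13 of the job, leaving 12/13.
Baker 2 works at 1/29 per hour, so finishing takes 12/13 ÷ 1/29 = 348/13 hours.
Total time = 1 + 348/13 = 361/13 hours.

361/13 hours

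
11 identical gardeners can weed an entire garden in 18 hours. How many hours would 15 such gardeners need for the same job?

66/5 hours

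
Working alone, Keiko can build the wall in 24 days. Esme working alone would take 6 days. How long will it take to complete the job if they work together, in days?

Combined rate: 1/24 + 1/6 = (1 + 4)/24 = 5/24 per day.
Time = 1 ÷ (5/24) = 24/5 days.

24/5 days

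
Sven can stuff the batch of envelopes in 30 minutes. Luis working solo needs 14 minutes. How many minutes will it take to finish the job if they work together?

105/11 minutes

With two workers the combined time is the product over the sum: 30·14/(30+14) = 420/44 = 105/11 minutes.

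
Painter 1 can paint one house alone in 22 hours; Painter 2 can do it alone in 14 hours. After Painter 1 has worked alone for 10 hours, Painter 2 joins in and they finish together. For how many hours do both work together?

14/3 hours

In 10 hours Painter 1 does 10/22 = 5/11 of the job, leaving 6/11.
Painter 1 and Painter 2 together work at 9/77 per hour, so finishing takes 6/11 ÷ 9/77 = 14/3 hours.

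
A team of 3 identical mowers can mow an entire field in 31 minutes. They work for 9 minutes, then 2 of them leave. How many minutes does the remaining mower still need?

One mower does 1/93 of the job per minute.
After 9 minutes with 3 mowers, 9/31 is done (22/31 left).
With 1 mower the rate is 1/93, so the rest takes 22/31 ÷ 1/93 = 66 minutes.

66 minutes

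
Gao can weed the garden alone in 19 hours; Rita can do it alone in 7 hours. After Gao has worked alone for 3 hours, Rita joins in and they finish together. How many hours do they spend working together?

56/13 hours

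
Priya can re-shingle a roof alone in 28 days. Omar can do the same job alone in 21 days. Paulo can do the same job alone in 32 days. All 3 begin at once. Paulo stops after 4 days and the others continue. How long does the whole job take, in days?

In the first 4 days the combined rate is 11/96, so 11/24 of the job is done, leaving 13/24.
After Paulo leaves the rate is 1/12 per day; the remaining 13/24 takes 13/2 days.
Total = 4 + 13/2 = 21/2 days.

21/2 days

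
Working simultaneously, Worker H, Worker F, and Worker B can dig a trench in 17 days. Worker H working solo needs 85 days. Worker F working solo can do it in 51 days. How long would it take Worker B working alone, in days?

Combined rate is 1/17 per day.
Known contribution: 1/85 + 1/51 = (3 + 5)/255 = 8/255 per day.
So Worker B's rate is 1/17 − 8/255 = 7/255, meaning 255/7 days alone.

255/7 days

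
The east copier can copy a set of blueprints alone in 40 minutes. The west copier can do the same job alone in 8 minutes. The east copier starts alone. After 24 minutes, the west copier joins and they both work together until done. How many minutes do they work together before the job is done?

In the first 24 minutes the east copier alone does 24/40 = 3/5 of the job, leaving 2/5.
Once everyone is working, combined rate: 1/40 + 1/8 = (1 + 5)/40 = 6/40 = 3/20 per minute.
Remaining 2/5 at 3/20 per minute takes 8/3 minutes.

8/3 minutes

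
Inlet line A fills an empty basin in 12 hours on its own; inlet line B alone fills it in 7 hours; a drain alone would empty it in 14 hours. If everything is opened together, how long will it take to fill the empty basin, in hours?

84/13 hours

Net rate = 1/12 + 1/7 − 1/14 = (7 + 12 − 6)/84 = 13/84 per hour.
Filling time = 1 ÷ (13/84) = 84/13 hours.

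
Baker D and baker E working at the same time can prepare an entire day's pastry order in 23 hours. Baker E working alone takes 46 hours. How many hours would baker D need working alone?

46 hours

Combined rate is 1/23 per hour.
Known contribution: 1/46 per hour.
So baker D's rate is 1/23 − 1/46 = 1/46, meaning 46 hours alone.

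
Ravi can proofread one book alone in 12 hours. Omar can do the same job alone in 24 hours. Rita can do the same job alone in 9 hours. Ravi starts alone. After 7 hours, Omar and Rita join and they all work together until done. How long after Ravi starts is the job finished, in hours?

149/17 hours

In the first 7 hours Ravi alone does 7/12 of the job, leaving 5/12.
Once everyone is working, combined rate: 1/12 + 1/24 + 1/9 = (6 + 3 + 8)/72 = 17/72 per hour.
Remaining 5/12 at 17/72 per hour takes 30/17 hours.
Total from the start = 7 + 30/17 = 149/17 hours.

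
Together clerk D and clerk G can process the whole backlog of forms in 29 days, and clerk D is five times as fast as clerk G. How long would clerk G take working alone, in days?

174 days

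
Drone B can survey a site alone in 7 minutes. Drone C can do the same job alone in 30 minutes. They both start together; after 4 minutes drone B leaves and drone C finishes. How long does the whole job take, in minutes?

In the first 4 minutes the combined rate is 37/210, so 74/105 of the job is done, leaving 31/105.
After drone B leaves the rate is 1/30 per minute; the remaining 31/105 takes 62/7 minutes.
Total = 4 + 62/7 = 90/7 minutes.

90/7 minutes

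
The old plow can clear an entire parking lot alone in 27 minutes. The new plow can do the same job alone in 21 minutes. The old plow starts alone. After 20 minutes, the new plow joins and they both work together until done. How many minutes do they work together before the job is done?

49/16 minutes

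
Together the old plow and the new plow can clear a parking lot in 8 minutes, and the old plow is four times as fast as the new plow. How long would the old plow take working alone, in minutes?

Let the new plow's rate be r; then the old plow's rate is 4r, so together (4 + 1)r = 5r = 1/8.
Thus r = 1/40 per minute.
The new plow alone: 40 minutes; the old plow alone: 10 minutes.

10 minutes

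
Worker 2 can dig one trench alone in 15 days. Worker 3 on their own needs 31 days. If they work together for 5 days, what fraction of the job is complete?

46/93

Combined rate: 1/15 + 1/31 = (31 + 15)/465 = 46/465 per day.
In 5 days they complete 5·46/465 = 46/93 of the job.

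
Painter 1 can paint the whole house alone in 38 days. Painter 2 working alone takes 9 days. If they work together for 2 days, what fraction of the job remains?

Combined rate: 1/38 + 1/9 = (9 + 38)/342 = 47/342 per day.
In 2 days they complete 2·47/342 = 47/171 of the job.
So 124/171 remains.

124/171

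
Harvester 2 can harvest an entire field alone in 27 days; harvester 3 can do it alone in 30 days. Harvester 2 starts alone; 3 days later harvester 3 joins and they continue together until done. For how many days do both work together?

In 3 days harvester 2 does 3/27 = 1/9 of the job, leaving 8/9.
Harvester 2 and harvester 3 together work at 19/270 per day, so finishing takes 8/9 ÷ 19/270 = 240/19 days.

240/19 days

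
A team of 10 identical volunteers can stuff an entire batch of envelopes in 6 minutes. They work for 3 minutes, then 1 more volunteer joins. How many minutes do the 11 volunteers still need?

30/11 minutes

One volunteer does 1/60 of the job per minute.
After 3 minutes with 10 volunteers, 1/2 is done (1/2 left).
With 11 volunteers the rate is 11/60, so the rest takes 1/2 ÷ 11/60 = 30/11 minutes.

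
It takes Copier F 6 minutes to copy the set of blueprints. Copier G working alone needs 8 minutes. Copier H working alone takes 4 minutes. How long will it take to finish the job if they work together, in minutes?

24/13 minutes

Combined rate: 1/6 + 1/8 + 1/4 = (4 + 3 + 6)/24 = 13/24 per minute.
Time = 1 ÷ (13/24) = 24/13 minutes.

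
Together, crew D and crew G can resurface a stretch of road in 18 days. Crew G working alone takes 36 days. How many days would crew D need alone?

Combined rate is 1/18 per day.
Known contribution: 1/36 per day.
So crew D's rate is 1/18 − 1/36 = 1/36, meaning 36 days alone.

36 days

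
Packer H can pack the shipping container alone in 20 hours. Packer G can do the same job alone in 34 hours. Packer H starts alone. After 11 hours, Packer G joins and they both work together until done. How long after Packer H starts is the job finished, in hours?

50/3 hours

In the first 11 hours Packer H alone does 11/20 of the job, leaving 9/20.
Once everyone is working, combined rate: 1/20 + 1/34 = (17 + 10)/340 = 27/340 per hour.
Remaining 9/20 at 27/340 per hour takes 17/3 hours.
Total from the start = 11 + 17/3 = 50/3 hours.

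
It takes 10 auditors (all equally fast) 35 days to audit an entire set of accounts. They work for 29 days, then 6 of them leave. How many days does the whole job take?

44 days

One auditor does 1/350 of the job per day.
After 29 days with 10 auditors, 29/35 is done (6/35 left).
With 4 auditors the rate is 4/350 = 2/175, so the rest takes 6/35 ÷ 2/175 = 15 days.
Total = 29 + 15 = 44 days.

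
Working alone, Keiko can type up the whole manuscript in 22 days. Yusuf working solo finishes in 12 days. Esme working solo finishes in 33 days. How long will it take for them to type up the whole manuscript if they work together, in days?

44/7 days

Combined rate: 1/22 + 1/12 + 1/33 = (6 + 11 + 4)/132 = 21/132 = 7/44 per day.
Time = 1 ÷ (7/44) = 44/7 days.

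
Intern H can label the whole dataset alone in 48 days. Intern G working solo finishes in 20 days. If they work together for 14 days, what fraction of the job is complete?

119/120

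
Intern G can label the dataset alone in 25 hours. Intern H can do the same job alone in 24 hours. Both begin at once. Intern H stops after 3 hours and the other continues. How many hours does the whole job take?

175/8 hours

In the first 3 hours the combined rate is 49/600, so 49/200 of the job is done, leaving 151/200.
After intern H leaves the rate is 1/25 per hour; the remaining 151/200 takes 151/8 hours.
Total = 3 + 151/8 = 175/8 hours.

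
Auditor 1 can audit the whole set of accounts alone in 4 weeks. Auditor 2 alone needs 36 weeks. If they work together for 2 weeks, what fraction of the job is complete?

Combined rate: 1/4 + 1/36 = (9 + 1)/36 = 10/36 = 5/18 per week.
In 2 weeks they complete 2·5/18 = 5/9 of the job.

5/9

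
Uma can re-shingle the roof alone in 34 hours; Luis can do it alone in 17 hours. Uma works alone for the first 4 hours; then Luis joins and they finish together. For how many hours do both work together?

10 hours

In 4 hours Uma does 4/34 = 2/17 of the job, leaving 15/17.
Uma and Luis together work at 3/34 per hour, so finishing takes 15/17 ÷ 3/34 = 10 hours.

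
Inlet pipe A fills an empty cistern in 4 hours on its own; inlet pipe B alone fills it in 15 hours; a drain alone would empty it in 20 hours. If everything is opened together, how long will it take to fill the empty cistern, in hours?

Net rate = 1/4 + 1/15 − 1/20 = (15 + 4 − 3)/60 = 16/60 = 4/15 per hour.
Filling time = 1 ÷ (4/15) = 15/4 hours.

15/4 hours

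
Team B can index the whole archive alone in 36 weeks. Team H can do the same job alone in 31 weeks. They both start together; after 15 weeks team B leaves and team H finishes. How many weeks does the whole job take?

217/12 weeks

In the first 15 weeks the combined rate is 67/1116, so 335/372 of the job is done, leaving 37/372.
After team B leaves the rate is 1/31 per week; the remaining 37/372 takes 37/12 weeks.
Total = 15 + 37/12 = 217/12 weeks.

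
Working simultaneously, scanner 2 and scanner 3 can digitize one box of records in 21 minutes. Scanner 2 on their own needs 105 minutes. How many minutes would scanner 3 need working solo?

Combined rate is 1/21 per minute.
Known contribution: 1/105 per minute.
So scanner 3's rate is 1/21 − 1/105 = 4/105, meaning 105/4 minutes alone.

105/4 minutes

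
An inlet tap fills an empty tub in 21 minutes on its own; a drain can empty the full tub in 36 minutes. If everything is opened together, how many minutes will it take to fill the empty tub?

252/5 minutes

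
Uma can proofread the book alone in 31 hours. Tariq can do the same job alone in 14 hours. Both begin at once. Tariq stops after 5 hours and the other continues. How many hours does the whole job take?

279/14 hours

In the first 5 hours the combined rate is 45/434, so 225/434 of the job is done, leaving 209/434.
After Tariq leaves the rate is 1/31 per hour; the remaining 209/434 takes 209/14 hours.
Total = 5 + 209/14 = 279/14 hours.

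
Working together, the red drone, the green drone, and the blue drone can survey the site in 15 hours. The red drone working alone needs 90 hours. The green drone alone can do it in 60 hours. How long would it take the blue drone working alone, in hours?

Combined rate is 1/15 per hour.
Known contribution: 1/90 + 1/60 = (2 + 3)/180 = 5/180 = 1/36 per hour.
So the blue drone's rate is 1/15 − 1/36 = 7/180, meaning 180/7 hours alone.

180/7 hours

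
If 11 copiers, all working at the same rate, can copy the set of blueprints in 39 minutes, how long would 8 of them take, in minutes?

Total work is 11·39 = 429 copier-minutes.
With 8 copiers: 429/8 minutes.

429/8 minutes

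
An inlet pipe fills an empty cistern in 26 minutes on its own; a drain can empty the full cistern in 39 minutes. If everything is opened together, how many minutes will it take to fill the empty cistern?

78 minutes

Net rate = 1/26 − 1/39 = (3 − 2)/78 = 1/78 per minute.
Filling time = 1 ÷ (1/78) = 78 minutes.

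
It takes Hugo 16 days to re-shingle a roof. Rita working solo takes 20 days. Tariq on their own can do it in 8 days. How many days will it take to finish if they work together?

80/19 days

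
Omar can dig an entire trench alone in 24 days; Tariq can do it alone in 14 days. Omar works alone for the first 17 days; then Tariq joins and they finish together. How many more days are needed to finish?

49/19 days

In 17 days Omar does 17/24 of the job, leaving 7/24.
Omar and Tariq together work at 19/168 per day, so finishing takes 7/24 ÷ 19/168 = 49/19 days.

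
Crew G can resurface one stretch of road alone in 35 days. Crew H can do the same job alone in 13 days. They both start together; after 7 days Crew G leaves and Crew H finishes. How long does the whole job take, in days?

In the first 7 days the combined rate is 48/455, so 48/65 of the job is done, leaving 17/65.
After Crew G leaves the rate is 1/13 per day; the remaining 17/65 takes 17/5 days.
Total = 7 + 17/5 = 52/5 days.

52/5 days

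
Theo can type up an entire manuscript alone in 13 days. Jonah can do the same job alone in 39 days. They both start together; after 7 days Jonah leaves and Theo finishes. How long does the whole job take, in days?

In the first 7 days the combined rate is 4/39, so 28/39 of the job is done, leaving 11/39.
After Jonah leaves the rate is 1/13 per day; the remaining 11/39 takes 11/3 days.
Total = 7 + 11/3 = 32/3 days.

32/3 days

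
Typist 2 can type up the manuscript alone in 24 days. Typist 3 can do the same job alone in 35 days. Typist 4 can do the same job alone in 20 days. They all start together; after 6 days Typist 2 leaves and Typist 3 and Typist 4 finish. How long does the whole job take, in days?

In the first 6 days the combined rate is 101/840, so 101/140 of the job is done, leaving 39/140.
After Typist 2 leaves the rate is 11/140 per day; the remaining 39/140 takes 39/11 days.
Total = 6 + 39/11 = 105/11 days.

105/11 days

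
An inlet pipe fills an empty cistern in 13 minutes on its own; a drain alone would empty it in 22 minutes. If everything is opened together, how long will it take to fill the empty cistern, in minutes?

Net rate = 1/13 − 1/22 = (22 − 13)/286 = 9/286 per minute.
Filling time = 1 ÷ (9/286) = 286/9 minutes.

286/9 minutes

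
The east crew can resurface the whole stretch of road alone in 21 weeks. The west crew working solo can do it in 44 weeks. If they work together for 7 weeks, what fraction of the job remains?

Combined rate: 1/21 + 1/44 = (44 + 21)/924 = 65/924 per week.
In 7 weeks they complete 7·65/924 = 65/132 of the job.
So 67/132 remains.

67/132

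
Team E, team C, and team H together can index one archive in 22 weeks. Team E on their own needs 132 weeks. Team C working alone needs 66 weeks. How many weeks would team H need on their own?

Combined rate is 1/22 per week.
Known contribution: 1/132 + 1/66 = (1 + 2)/132 = 3/132 = 1/44 per week.
So team H's rate is 1/22 − 1/44 = 1/44, meaning 44 weeks alone.

44 weeks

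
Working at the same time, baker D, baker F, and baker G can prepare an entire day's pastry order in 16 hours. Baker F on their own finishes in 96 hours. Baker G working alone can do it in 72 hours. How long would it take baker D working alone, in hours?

288/11 hours

Combined rate is 1/16 per hour.
Known contribution: 1/96 + 1/72 = (3 + 4)/288 = 7/288 per hour.
So baker D's rate is 1/16 − 7/288 = 11/288, meaning 288/11 hours alone.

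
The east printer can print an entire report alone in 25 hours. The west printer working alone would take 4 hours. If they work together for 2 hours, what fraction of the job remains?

21/50

Combined rate: 1/25 + 1/4 = (4 + 25)/100 = 29/100 per hour.
In 2 hours they complete 2·29/100 = 29/50 of the job.
So 21/50 remains.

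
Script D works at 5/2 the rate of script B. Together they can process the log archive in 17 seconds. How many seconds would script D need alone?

119/5 seconds

Let script B's rate be r; then script D's rate is (5/2)r, so together (5/2 + 1)r = (7/2)r = 1/17.
Thus r = 2/119 per second.
Script B alone: 119/2 seconds; script D alone: 119/5 seconds.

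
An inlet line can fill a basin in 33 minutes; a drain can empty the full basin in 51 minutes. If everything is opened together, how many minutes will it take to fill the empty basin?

187/2 minutes

Net rate = 1/33 − 1/51 = (17 − 11)/561 = 6/561 = 2/187 per minute.
Filling time = 1 ÷ (2/187) = 187/2 minutes.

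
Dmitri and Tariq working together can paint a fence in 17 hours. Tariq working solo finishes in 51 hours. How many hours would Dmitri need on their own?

Combined rate is 1/17 per hour.
Known contribution: 1/51 per hour.
So Dmitri's rate is 1/17 − 1/51 = 2/51, meaning 51/2 hours alone.

51/2 hours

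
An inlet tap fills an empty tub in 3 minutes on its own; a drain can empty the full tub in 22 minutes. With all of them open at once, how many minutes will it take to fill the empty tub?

66/19 minutes

Net rate = 1/3 − 1/22 = (22 − 3)/66 = 19/66 per minute.
Filling time = 1 ÷ (19/66) = 66/19 minutes.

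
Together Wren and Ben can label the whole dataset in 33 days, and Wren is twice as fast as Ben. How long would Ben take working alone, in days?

99 days

Let Ben's rate be r; then Wren's rate is 2r, so together (2 + 1)r = 3r = 1/33.
Thus r = 1/99 per day.
Ben alone: 99 days; Wren alone: 99/2 days.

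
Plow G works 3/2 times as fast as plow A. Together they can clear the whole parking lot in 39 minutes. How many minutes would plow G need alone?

Let plow A's rate be r; then plow G's rate is (3/2)r, so together (3/2 + 1)r = (5/2)r = 1/39.
Thus r = 2/195 per minute.
Plow A alone: 195/2 minutes; plow G alone: 65 minutes.

65 minutes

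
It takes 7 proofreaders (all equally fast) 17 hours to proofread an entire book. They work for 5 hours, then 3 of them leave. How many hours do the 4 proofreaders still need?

One proofreader does 1/119 of the job per hour.
After 5 hours with 7 proofreaders, 5/17 is done (12/17 left).
With 4 proofreaders the rate is 4/119, so the rest takes 12/17 ÷ 4/119 = 21 hours.

21 hours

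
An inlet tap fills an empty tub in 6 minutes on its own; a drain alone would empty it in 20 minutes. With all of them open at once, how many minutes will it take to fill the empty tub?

Net rate = 1/6 − 1/20 = (10 − 3)/60 = 7/60 per minute.
Filling time = 1 ÷ (7/60) = 60/7 minutes.

60/7 minutes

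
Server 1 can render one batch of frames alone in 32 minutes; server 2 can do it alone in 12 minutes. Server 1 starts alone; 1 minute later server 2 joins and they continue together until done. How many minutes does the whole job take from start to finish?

104/11 minutes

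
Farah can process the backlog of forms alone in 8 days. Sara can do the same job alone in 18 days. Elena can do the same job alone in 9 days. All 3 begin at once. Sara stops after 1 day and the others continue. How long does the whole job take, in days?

In the first 1 day the combined rate is 7/24, so 7/24 of the job is done, leaving 17/24.
After Sara leaves the rate is 17/72 per day; the remaining 17/24 takes 3 days.
Total = 1 + 3 = 4 days.

4 days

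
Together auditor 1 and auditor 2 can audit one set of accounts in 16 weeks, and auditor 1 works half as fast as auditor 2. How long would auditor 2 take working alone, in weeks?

24 weeks

Let auditor 2's rate be r; then auditor 1's rate is (1/2)r, so together (1/2 + 1)r = (3/2)r = 1/16.
Thus r = 1/24 per week.
Auditor 2 alone: 24 weeks; auditor 1 alone: 48 weeks.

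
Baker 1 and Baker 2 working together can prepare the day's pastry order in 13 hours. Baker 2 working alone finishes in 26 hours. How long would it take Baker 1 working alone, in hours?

Combined rate is 1/13 per hour.
Known contribution: 1/26 per hour.
So Baker 1's rate is 1/13 − 1/26 = 1/26, meaning 26 hours alone.

26 hours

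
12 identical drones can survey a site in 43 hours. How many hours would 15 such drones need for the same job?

172/5 hours

Total work is 12·43 = 516 drone-hours.
With 15 drones: 516/15 = 172/5 hours.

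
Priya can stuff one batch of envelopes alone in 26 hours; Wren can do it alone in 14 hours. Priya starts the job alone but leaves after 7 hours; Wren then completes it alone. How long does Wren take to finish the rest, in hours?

In 7 hours Priya does 7/26 of the job, leaving 19/26.
Wren works at 1/14 per hour, so finishing takes 19/26 ÷ 1/14 = 133/13 hours.

133/13 hours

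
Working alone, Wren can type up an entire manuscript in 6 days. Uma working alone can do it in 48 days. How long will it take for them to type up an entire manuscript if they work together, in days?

16/3 days

Combined rate: 1/6 + 1/48 = (8 + 1)/48 = 9/48 = 3/16 per day.
Time = 1 ÷ (3/16) = 16/3 days.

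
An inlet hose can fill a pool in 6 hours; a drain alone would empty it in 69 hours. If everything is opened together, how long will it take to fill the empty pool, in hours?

46/7 hours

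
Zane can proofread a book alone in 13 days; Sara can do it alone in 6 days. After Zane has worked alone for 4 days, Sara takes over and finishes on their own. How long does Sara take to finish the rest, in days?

In 4 days Zane does 4/13 of the job, leaving 9/13.
Sara works at 1/6 per day, so finishing takes 9/13 ÷ 1/6 = 54/13 days.

54/13 days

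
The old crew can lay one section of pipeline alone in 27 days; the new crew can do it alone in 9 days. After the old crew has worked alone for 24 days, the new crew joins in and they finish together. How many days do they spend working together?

In 24 days the old crew does 24/27 = 8/9 of the job, leaving 1/9.
The old crew and the new crew together work at 4/27 per day, so finishing takes 1/9 ÷ 4/27 = 3/4 days.

3/4 days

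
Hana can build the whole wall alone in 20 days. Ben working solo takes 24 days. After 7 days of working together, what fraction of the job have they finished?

77/120

Combined rate: 1/20 + 1/24 = (6 + 5)/120 = 11/120 per day.
In 7 days they complete 7·11/120 = 77/120 of the job.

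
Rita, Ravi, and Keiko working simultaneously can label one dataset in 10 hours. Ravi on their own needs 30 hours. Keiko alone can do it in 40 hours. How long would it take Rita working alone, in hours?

24 hours

Combined rate is 1/10 per hour.
Known contribution: 1/30 + 1/40 = (4 + 3)/120 = 7/120 per hour.
So Rita's rate is 1/10 − 7/120 = 1/24, meaning 24 hours alone.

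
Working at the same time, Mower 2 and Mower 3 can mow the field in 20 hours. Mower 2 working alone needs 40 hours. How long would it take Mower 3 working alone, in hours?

Combined rate is 1/20 per hour.
Known contribution: 1/40 per hour.
So Mower 3's rate is 1/20 − 1/40 = 1/40, meaning 40 hours alone.

40 hours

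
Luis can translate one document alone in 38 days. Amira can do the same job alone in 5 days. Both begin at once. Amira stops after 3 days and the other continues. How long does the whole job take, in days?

In the first 3 days the combined rate is 43/190, so 129/190 of the job is done, leaving 61/190.
After Amira leaves the rate is 1/38 per day; the remaining 61/190 takes 61/5 days.
Total = 3 + 61/5 = 76/5 days.

76/5 days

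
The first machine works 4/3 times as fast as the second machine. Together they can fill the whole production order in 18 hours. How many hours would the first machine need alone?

Let the second machine's rate be r; then the first machine's rate is (4/3)r, so together (4/3 + 1)r = (7/3)r = 1/18.
Thus r = 1/42 per hour.
The second machine alone: 42 hours; the first machine alone: 63/2 hours.

63/2 hours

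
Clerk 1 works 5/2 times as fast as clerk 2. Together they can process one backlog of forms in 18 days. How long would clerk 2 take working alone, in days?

Let clerk 2's rate be r; then clerk 1's rate is (5/2)r, so together (5/2 + 1)r = (7/2)r = 1/18.
Thus r = 1/63 per day.
Clerk 2 alone: 63 days; clerk 1 alone: 126/5 days.

63 days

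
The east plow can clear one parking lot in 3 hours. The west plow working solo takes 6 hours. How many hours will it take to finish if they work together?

2 hours

Combined rate: 1/3 + 1/6 = (2 + 1)/6 = 3/6 = 1/2 per hour.
Time = 1 ÷ (1/2) = 2 hours.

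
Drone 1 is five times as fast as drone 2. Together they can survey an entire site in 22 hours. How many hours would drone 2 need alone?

132 hours

Let drone 2's rate be r; then drone 1's rate is 5r, so together (5 + 1)r = 6r = 1/22.
Thus r = 1/132 per hour.
Drone 2 alone: 132 hours; drone 1 alone: 132/5 hours.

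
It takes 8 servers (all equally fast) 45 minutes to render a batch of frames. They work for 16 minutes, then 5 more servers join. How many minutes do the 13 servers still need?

One server does 1/360 of the job per minute.
After 16 minutes with 8 servers, 16/45 is done (29/45 left).
With 13 servers the rate is 13/360, so the rest takes 29/45 ÷ 13/360 = 232/13 minutes.

232/13 minutes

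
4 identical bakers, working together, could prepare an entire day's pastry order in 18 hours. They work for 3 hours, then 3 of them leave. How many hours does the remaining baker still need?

60 hours

One baker does 1/72 of the job per hour.
After 3 hours with 4 bakers, 1/6 is done (5/6 left).
With 1 baker the rate is 1/72, so the rest takes 5/6 ÷ 1/72 = 60 hours.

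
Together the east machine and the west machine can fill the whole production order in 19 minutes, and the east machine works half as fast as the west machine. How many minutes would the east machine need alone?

57 minutes

Let the west machine's rate be r; then the east machine's rate is (1/2)r, so together (1/2 + 1)r = (3/2)r = 1/19.
Thus r = 2/57 per minute.
The west machine alone: 57/2 minutes; the east machine alone: 57 minutes.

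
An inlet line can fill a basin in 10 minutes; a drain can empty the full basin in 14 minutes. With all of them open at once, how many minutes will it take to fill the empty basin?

35 minutes

Net rate = 1/10 − 1/14 = (7 − 5)/70 = 2/70 = 1/35 per minute.
Filling time = 1 ÷ (1/35) = 35 minutes.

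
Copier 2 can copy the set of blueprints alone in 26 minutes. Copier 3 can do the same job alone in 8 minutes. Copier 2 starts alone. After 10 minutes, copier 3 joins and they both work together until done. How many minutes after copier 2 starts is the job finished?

In the first 10 minutes copier 2 alone does 10/26 = 5/13 of the job, leaving 8/13.
Once everyone is working, combined rate: 1/26 + 1/8 = (4 + 13)/104 = 17/104 per minute.
Remaining 8/13 at 17/104 per minute takes 64/17 minutes.
Total from the start = 10 + 64/17 = 234/17 minutes.

234/17 minutes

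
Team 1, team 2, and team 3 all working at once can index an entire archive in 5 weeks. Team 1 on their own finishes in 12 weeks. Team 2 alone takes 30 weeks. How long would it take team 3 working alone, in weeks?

Combined rate is 1/5 per week.
Known contribution: 1/12 + 1/30 = (5 + 2)/60 = 7/60 per week.
So team 3's rate is 1/5 − 7/60 = 1/12, meaning 12 weeks alone.

12 weeks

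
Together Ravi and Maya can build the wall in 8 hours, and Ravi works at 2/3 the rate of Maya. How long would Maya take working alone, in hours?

Let Maya's rate be r; then Ravi's rate is (2/3)r, so together (2/3 + 1)r = (5/3)r = 1/8.
Thus r = 3/40 per hour.
Maya alone: 40/3 hours; Ravi alone: 20 hours.

40/3 hours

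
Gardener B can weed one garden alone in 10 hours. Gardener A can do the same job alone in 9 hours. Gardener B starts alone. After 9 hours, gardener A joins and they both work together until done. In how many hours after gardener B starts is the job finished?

In the first 9 hours gardener B alone does 9/10 of the job, leaving 1/10.
Once everyone is working, combined rate: 1/10 + 1/9 = (9 + 10)/90 = 19/90 per hour.
Remaining 1/10 at 19/90 per hour takes 9/19 hours.
Total from the start = 9 + 9/19 = 180/19 hours.

180/19 hours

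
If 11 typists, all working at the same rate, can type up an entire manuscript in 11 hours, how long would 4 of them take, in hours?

121/4 hours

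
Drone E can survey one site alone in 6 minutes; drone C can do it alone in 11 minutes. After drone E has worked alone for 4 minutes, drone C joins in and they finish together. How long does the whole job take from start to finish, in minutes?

90/17 minutes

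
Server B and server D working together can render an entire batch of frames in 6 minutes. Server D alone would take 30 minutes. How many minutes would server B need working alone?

15/2 minutes

Combined rate is 1/6 per minute.
Known contribution: 1/30 per minute.
So server B's rate is 1/6 − 1/30 = 2/15, meaning 15/2 minutes alone.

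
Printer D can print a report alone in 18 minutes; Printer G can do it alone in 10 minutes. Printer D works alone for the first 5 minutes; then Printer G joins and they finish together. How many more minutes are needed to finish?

In 5 minutes Printer D does 5/18 of the job, leaving 13/18.
Printer D and Printer G together work at 7/45 per minute, so finishing takes 13/18 ÷ 7/45 = 65/14 minutes.

65/14 minutes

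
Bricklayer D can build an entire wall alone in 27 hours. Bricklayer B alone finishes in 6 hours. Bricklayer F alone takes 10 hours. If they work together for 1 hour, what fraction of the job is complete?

41/135

Combined rate: 1/27 + 1/6 + 1/10 = (10 + 45 + 27)/270 = 82/270 = 41/135 per hour.
In 1 hour they complete 1·41/135 = 41/135 of the job.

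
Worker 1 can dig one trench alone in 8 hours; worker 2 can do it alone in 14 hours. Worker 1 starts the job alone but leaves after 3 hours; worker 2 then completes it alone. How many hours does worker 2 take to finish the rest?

In 3 hours worker 1 does 3/8 of the job, leaving 5/8.
Worker 2 works at 1/14 per hour, so finishing takes 5/8 ÷ 1/14 = 35/4 hours.

35/4 hours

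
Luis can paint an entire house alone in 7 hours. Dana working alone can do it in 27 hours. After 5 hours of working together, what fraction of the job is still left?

19/189

Combined rate: 1/7 + 1/27 = (27 + 7)/189 = 34/189 per hour.
In 5 hours they complete 5·34/189 = 170/189 of the job.
So 19/189 remains.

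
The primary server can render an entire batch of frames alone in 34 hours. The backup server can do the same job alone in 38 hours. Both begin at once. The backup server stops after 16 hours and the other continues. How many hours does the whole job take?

374/19 hours

In the first 16 hours the combined rate is 18/323, so 288/323 of the job is done, leaving 35/323.
After the backup server leaves the rate is 1/34 per hour; the remaining 35/323 takes 70/19 hours.
Total = 16 + 70/19 = 374/19 hours.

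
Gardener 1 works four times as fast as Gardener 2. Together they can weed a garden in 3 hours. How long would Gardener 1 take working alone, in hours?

Let Gardener 2's rate be r; then Gardener 1's rate is 4r, so together (4 + 1)r = 5r = 1/3.
Thus r = 1/15 per hour.
Gardener 2 alone: 15 hours; Gardener 1 alone: 15/4 hours.

15/4 hours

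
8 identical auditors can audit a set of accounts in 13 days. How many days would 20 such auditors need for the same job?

26/5 days

Total work is 8·13 = 104 auditor-days.
With 20 auditors: 104/20 = 26/5 days.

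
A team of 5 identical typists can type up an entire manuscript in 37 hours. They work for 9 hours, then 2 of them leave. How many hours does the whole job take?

One typist does 1/185 of the job per hour.
After 9 hours with 5 typists, 9/37 is done (28/37 left).
With 3 typists the rate is 3/185, so the rest takes 28/37 ÷ 3/185 = 140/3 hours.
Total = 9 + 140/3 = 167/3 hours.

167/3 hours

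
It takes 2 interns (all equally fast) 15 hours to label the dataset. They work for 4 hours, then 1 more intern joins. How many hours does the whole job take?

34/3 hours

One intern does 1/30 of the job per hour.
After 4 hours with 2 interns, 4/15 is done (11/15 left).
With 3 interns the rate is 3/30 = 1/10, so the rest takes 11/15 ÷ 1/10 = 22/3 hours.
Total = 4 + 22/3 = 34/3 hours.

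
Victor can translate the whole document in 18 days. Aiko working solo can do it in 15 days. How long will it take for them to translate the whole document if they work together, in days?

90/11 days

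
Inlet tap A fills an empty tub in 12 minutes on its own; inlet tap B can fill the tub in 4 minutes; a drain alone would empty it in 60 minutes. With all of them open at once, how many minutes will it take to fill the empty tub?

Net rate = 1/12 + 1/4 − 1/60 = (5 + 15 − 1)/60 = 19/60 per minute.
Filling time = 1 ÷ (19/60) = 60/19 minutes.

60/19 minutes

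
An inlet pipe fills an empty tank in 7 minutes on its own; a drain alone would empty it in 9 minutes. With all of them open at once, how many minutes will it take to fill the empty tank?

63/2 minutes

Net rate = 1/7 − 1/9 = (9 − 7)/63 = 2/63 per minute.
Filling time = 1 ÷ (2/63) = 63/2 minutes.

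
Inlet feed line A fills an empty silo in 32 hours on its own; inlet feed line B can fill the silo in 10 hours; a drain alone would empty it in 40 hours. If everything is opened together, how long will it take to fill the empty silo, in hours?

160/17 hours

Net rate = 1/32 + 1/10 − 1/40 = (5 + 16 − 4)/160 = 17/160 per hour.
Filling time = 1 ÷ (17/160) = 160/17 hours.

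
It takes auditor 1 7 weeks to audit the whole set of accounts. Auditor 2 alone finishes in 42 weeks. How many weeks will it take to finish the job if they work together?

With two workers the combined time is the product over the sum: 7·42/(7+42) = 294/49 = 6 weeks.

6 weeks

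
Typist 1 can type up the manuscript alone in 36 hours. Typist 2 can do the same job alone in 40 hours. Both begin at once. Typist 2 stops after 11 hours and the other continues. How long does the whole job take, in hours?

In the first 11 hours the combined rate is 19/360, so 209/360 of the job is done, leaving 151/360.
After typist 2 leaves the rate is 1/36 per hour; the remaining 151/360 takes 151/10 hours.
Total = 11 + 151/10 = 261/10 hours.

261/10 hours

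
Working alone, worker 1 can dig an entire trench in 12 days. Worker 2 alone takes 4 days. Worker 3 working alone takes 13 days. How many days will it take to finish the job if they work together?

Combined rate: 1/12 + 1/4 + 1/13 = (13 + 39 + 12)/156 = 64/156 = 16/39 per day.
Time = 1 ÷ (16/39) = 39/16 days.

39/16 days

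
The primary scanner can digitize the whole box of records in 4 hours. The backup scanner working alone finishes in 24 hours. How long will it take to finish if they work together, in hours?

With two workers the combined time is the product over the sum: 4·24/(4+24) = 96/28 = 24/7 hours.

24/7 hours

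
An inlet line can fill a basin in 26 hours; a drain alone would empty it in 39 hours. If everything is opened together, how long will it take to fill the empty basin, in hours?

Net rate = 1/26 − 1/39 = (3 − 2)/78 = 1/78 per hour.
Filling time = 1 ÷ (1/78) = 78 hours.

78 hours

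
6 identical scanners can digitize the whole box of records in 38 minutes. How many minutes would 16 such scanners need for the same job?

Total work is 6·38 = 228 scanner-minutes.
With 16 scanners: 228/16 = 57/4 minutes.

57/4 minutes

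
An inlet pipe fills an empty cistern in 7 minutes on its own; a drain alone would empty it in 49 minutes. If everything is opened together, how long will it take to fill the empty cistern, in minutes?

49/6 minutes

Net rate = 1/7 − 1/49 = (7 − 1)/49 = 6/49 per minute.
Filling time = 1 ÷ (6/49) = 49/6 minutes.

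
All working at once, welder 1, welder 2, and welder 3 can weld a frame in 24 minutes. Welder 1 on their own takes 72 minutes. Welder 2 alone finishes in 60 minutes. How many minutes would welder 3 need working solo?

90 minutes

Combined rate is 1/24 per minute.
Known contribution: 1/72 + 1/60 = (5 + 6)/360 = 11/360 per minute.
So welder 3's rate is 1/24 − 11/360 = 1/90, meaning 90 minutes alone.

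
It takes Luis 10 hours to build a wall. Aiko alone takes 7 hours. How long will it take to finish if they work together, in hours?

70/17 hours

Combined rate: 1/10 + 1/7 = (7 + 10)/70 = 17/70 per hour.
Time = 1 ÷ (17/70) = 70/17 hours.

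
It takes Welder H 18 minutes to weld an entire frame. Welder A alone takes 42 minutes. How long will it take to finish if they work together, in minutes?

63/5 minutes

Combined rate: 1/18 + 1/42 = (7 + 3)/126 = 10/126 = 5/63 per minute.
Time = 1 ÷ (5/63) = 63/5 minutes.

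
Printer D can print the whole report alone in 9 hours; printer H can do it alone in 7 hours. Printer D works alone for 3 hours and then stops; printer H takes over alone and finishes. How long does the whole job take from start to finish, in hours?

23/3 hours

In 3 hours printer D does 3/9 = 1/3 of the job, leaving 2/3.
Printer H works at 1/7 per hour, so finishing takes 2/3 ÷ 1/7 = 14/3 hours.
Total time = 3 + 14/3 = 23/3 hours.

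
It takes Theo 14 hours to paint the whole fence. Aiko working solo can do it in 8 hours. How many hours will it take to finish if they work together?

56/11 hours

Combined rate: 1/14 + 1/8 = (4 + 7)/56 = 11/56 per hour.
Time = 1 ÷ (11/56) = 56/11 hours.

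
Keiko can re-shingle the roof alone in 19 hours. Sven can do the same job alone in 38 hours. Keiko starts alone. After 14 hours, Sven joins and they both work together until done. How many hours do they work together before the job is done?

10/3 hours

In the first 14 hours Keiko alone does 14/19 of the job, leaving 5/19.
Once everyone is working, combined rate: 1/19 + 1/38 = (2 + 1)/38 = 3/38 per hour.
Remaining 5/19 at 3/38 per hour takes 10/3 hours.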